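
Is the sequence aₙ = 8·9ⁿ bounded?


aₙ = 8·9ⁿ → as n→∞, aₙ→∞ (since base 9 > 1)
No finite upper bound exists
The sequence is UNBOUNDED

Unbounded (aₙ → ∞ as n → ∞)


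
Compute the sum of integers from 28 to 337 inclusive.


Σₖ₌28^337 k = Σₖ₌₁^337 k − Σₖ₌₁^27 k
= 337·338/2 − 27·28/2
= 56953 − 378 = 56575

Σk = 56575


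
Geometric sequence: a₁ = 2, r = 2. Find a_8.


aₙ = a₁·r^(n-1)
= 2×2^7
= 2×128
= 256

a_8 = 256


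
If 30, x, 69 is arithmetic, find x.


AM = (30 + 69)/2 = 99/2 = 49.5

AM = 49.5


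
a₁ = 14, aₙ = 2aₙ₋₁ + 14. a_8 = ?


Computing step by step:
a_1 = 14
a_2 = 42
a_3 = 98
a_4 = 210
a_5 = 434
a_6 = 882
a_7 = 1778
a_8 = 3570


a_8 = 3570


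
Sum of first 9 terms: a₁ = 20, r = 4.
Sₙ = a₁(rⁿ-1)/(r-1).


Sₙ = 20×(4^9 - 1)/(4 - 1)
= 20×(262144 - 1)/3
= 20×262143/3
= 1747620

S_9 = 1747620


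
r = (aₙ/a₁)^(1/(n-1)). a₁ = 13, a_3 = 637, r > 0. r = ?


r^(n-1) = aₙ/a₁
r^2 = 637/13 = 49
r = 49^(1/2)
= ±7; taking r > 0 gives r = 7

r = 7


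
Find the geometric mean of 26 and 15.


GM = √(26×15) = √390 = 19.7484

GM = 19.7484


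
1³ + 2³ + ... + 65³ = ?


n(n+1)/2 = 65×66/2 = 2145
Σk³ = 2145² = 4601025

Σk³ = 4601025


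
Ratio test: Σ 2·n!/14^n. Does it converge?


aₙ = 2·n!/14^n
a_{n+1}/aₙ = (n+1)!/14^(n+1) × 14^n/n!  (constant 2 cancels)
= (n+1)/14
L = lim(n→∞) (n+1)/14 = ∞
L > 1 → series DIVERGES

Diverges (ratio test: L = ∞ > 1)


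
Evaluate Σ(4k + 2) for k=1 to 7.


Σ(4k+2) = 4·Σk + 2·n
= 4·28 + 2·7
= 112 + 14 = 126

Σ = 126


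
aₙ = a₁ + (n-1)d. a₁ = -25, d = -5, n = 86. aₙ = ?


aₙ = a₁ + (n-1)d
= -25 + (86-1)×-5
= -25 - 425
= -450

a_86 = -450


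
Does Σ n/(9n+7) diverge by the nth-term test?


lim(n→∞) n/(9n+7) = 1/9 = 1/9  (divide numerator and denominator by n)
lim aₙ = 1/9 ≠ 0 → series DIVERGES

Diverges (lim aₙ = 1/9 ≠ 0)


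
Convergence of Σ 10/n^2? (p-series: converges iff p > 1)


p-series test: Σ c/n^p converges if p > 1, diverges if p ≤ 1 (constant c > 0 doesn't affect convergence).
p = 2
2 > 1 → CONVERGES

Converges (p = 2 > 1)


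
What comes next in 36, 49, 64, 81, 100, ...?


Pattern: perfect squares: n²
Terms: 36, 49, 64, 81, 100
Next term = 121

Next term = 121


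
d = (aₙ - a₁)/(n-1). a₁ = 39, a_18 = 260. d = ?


d = (aₙ - a₁)/(n-1)
= (260 - 39)/(18-1)
= 221/17 = 13

d = 13


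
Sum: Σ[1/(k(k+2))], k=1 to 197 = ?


1/(k(k+2)) = (1/2)·(1/k - 1/(k+2)) (partial fractions)
Telescoping: Σ = (1/2)·(1 + 1/2 - 1/198 - 1/199) = 29353/39402

Sum = 29353/39402


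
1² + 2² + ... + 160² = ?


n = 160
n(n+1)(2n+1)/6 = 160×161×321/6
= 8268960/6 = 1378160

Σk² = 1378160


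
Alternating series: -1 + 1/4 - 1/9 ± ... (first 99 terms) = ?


S = -1 + 1/4 - 1/9 + 1/16 - 1/25 + 1/36 - 1/49 + 1/64 ± ...
= -0.8225
(Full series converges to -π²/12 ≈ -0.8225)

S_99 = -0.8225


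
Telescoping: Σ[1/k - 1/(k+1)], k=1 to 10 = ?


Telescoping: adjacent terms cancel.
= 1/1 - 1/11
= 1 - 1/11 = 10/11

Sum = 10/11


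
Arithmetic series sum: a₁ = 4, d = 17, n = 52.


aₙ = 4 + (52-1)×17 = 871
Sₙ = n(a₁+aₙ)/2 = 52×(4+871)/2
= 52×875/2 = 22750

S_52 = 22750


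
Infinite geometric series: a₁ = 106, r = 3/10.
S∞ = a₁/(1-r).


S∞ = a₁/(1-r) = 106/(1 - 3/10)
= 106/(7/10)
= 1060/7

S∞ = 1060/7


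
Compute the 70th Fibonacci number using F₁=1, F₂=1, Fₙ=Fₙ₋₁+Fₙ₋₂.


Fibonacci sequence: 1, 1, 2, 3, 5, 8, 13, 21, 34, 55, 89, ...
F(70) = 190392490709135

F(70) = 190392490709135


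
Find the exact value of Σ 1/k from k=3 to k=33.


Σₖ₌3^33 1/k = 1/3 + 1/4 + 1/5 + ... + 1/33
= 33984696501949/13127595717600
≈ 2.5888

Sum = 33984696501949/13127595717600 ≈ 2.5888


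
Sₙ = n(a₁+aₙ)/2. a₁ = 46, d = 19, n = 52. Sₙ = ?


aₙ = 46 + (52-1)×19 = 1015
Sₙ = n(a₁+aₙ)/2 = 52×(46+1015)/2
= 52×1061/2 = 27586

S_52 = 27586


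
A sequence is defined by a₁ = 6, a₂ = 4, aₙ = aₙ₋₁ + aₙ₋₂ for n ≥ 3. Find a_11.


Computing iteratively: 6, 4, 10, 14, 24, 38, 62, 100, 162, 262, 424
a_11 = 424

a_11 = 424


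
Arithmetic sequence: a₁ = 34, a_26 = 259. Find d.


d = (aₙ - a₁)/(n-1)
= (259 - 34)/(26-1)
= 225/25 = 9

d = 9


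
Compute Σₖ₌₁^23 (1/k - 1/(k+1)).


Telescoping: adjacent terms cancel.
= 1/1 - 1/24
= 1 - 1/24 = 23/24

Sum = 23/24


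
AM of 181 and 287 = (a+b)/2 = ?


AM = (181 + 287)/2 = 468/2 = 234

AM = 234


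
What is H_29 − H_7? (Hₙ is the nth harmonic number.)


Σₖ₌8^29 1/k = 1/8 + 1/9 + 1/10 + ... + 1/29
= 3188050002127/2329089562800
≈ 1.3688

Sum = 3188050002127/2329089562800 ≈ 1.3688


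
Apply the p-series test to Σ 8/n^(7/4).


p-series test: Σ c/n^p converges if p > 1, diverges if p ≤ 1 (constant c > 0 doesn't affect convergence).
p = 7/4
7/4 > 1 → CONVERGES

Converges (p = 7/4 > 1)


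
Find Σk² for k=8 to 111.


Σₖ₌8^111 k² = Σₖ₌₁^111 k² − Σₖ₌₁^7 k²
= 111·112·223/6 − 7·8·15/6
= 462056 − 140 = 461916

Σk² = 461916


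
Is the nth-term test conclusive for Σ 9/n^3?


lim(n→∞) 9/n^3 = 0
lim aₙ = 0 → nth-term test is INCONCLUSIVE
(Need other tests; this is actually a convergent p-series with p=3 > 1)

Inconclusive (lim aₙ = 0; need another test)


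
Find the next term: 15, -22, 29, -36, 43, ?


Pattern: alternating sign, magnitude arithmetic (d=7)
Terms: 15, -22, 29, -36, 43
Next term = -50

Next term = -50


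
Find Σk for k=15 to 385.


Σₖ₌15^385 k = Σₖ₌₁^385 k − Σₖ₌₁^14 k
= 385·386/2 − 14·15/2
= 74305 − 105 = 74200

Σk = 74200


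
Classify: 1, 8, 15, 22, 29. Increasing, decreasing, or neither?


Differences: 7, 7, 7, 7
All differences > 0 → strictly INCREASING

Monotonically increasing


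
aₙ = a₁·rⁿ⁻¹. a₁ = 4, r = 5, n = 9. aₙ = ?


aₙ = a₁·r^(n-1)
= 4×5^8
= 4×390625
= 1562500

a_9 = 1562500


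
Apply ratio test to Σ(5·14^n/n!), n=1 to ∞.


aₙ = 5·14^n/n!
a_{n+1}/aₙ = 14^(n+1)/(n+1)! × n!/14^n  (constant 5 cancels)
= 14/(n+1)
L = lim(n→∞) 14/(n+1) = 0
L < 1 → series CONVERGES

Converges (ratio test: L = 0 < 1)


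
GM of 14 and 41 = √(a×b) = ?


GM = √(14×41) = √574 = 23.9583

GM = 23.9583


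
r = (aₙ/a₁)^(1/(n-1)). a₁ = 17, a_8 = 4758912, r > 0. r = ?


r^(n-1) = aₙ/a₁
r^7 = 4758912/17 = 279936
r = 279936^(1/7)
= 6

r = 6


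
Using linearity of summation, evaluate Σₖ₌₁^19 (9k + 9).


Σ(9k+9) = 9·Σk + 9·n
= 9·190 + 9·19
= 1710 + 171 = 1881

Σ = 1881


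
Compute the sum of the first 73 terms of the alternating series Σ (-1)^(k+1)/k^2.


S = 1 - 1/4 + 1/9 - 1/16 + 1/25 - 1/36 + 1/49 - 1/64 ± ...
= 0.8226
(Full series converges to +π²/12 ≈ +0.8225)

S_73 = 0.8226


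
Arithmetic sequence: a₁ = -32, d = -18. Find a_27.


aₙ = a₁ + (n-1)d
= -32 + (27-1)×-18
= -32 - 468
= -500

a_27 = -500


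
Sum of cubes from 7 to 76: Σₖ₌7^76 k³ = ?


Σₖ₌7^76 k³ = [76·77/2]² − [6·7/2]²
= 8561476 − 441 = 8561035

Σk³ = 8561035


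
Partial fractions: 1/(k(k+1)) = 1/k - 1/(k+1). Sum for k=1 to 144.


1/(k(k+1)) = 1/k - 1/(k+1) (partial fractions)
Telescoping: Σ = 1 - 1/145 = 144/145

Sum = 144/145


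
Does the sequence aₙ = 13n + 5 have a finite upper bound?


aₙ = 13n + 5 → as n→∞, aₙ→∞
No finite upper bound exists
The sequence is UNBOUNDED

Unbounded (aₙ → ∞ as n → ∞)


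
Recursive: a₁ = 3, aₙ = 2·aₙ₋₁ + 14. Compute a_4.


Computing step by step:
a_1 = 3
a_2 = 20
a_3 = 54
a_4 = 122


a_4 = 122


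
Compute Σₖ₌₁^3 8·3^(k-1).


Sₙ = 8×(3^3 - 1)/(3 - 1)
= 8×(27 - 1)/2
= 8×26/2
= 104

S_3 = 104


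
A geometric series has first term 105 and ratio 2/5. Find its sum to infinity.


S∞ = a₁/(1-r) = 105/(1 - 2/5)
= 105/(3/5)
= 175

S∞ = 175


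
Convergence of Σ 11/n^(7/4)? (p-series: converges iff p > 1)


p-series test: Σ c/n^p converges if p > 1, diverges if p ≤ 1 (constant c > 0 doesn't affect convergence).
p = 7/4
7/4 > 1 → CONVERGES

Converges (p = 7/4 > 1)


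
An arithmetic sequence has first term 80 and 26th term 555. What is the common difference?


d = (aₙ - a₁)/(n-1)
= (555 - 80)/(26-1)
= 475/25 = 19

d = 19


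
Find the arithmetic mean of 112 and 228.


AM = (112 + 228)/2 = 340/2 = 170

AM = 170


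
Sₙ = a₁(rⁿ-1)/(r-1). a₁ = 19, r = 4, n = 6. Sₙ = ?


Sₙ = 19×(4^6 - 1)/(4 - 1)
= 19×(4096 - 1)/3
= 19×4095/3
= 25935

S_6 = 25935


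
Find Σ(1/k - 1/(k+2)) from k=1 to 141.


Telescoping with gap 2: two head and two tail terms survive.
= (1 + 1/2) - (1/142 + 1/143)
= 3/2 - 1/142 - 1/143 = 15087/10153

Sum = 15087/10153


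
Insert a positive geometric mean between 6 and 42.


GM = √(6×42) = √252 = 15.8745

GM = 15.8745


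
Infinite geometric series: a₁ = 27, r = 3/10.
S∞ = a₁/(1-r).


S∞ = a₁/(1-r) = 27/(1 - 3/10)
= 27/(7/10)
= 270/7

S∞ = 270/7


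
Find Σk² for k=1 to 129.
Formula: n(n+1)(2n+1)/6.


n = 129
n(n+1)(2n+1)/6 = 129×130×259/6
= 4343430/6 = 723905

Σk² = 723905


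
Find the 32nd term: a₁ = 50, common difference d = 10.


aₙ = a₁ + (n-1)d
= 50 + (32-1)×10
= 50 + 310
= 360

a_32 = 360


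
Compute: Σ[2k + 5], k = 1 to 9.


Σ(2k+5) = 2·Σk + 5·n
= 2·45 + 5·9
= 90 + 45 = 135

Σ = 135


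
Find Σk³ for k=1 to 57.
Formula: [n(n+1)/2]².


n(n+1)/2 = 57×58/2 = 1653
Σk³ = 1653² = 2732409

Σk³ = 2732409


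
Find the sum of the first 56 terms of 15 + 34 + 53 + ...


aₙ = 15 + (56-1)×19 = 1060
Sₙ = n(a₁+aₙ)/2 = 56×(15+1060)/2
= 56×1075/2 = 30100

S_56 = 30100


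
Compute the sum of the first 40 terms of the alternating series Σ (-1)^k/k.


S = -1 + 1/2 - 1/3 + 1/4 - 1/5 + 1/6 - 1/7 + 1/8 ± ...
= -0.6808
(Full series converges to -ln(2) ≈ -0.6931)

S_40 = -0.6808


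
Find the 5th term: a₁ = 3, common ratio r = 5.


aₙ = a₁·r^(n-1)
= 3×5^4
= 3×625
= 1875

a_5 = 1875


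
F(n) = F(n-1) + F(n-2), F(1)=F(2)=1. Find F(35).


Fibonacci sequence: 1, 1, 2, 3, 5, 8, 13, 21, 34, 55, 89, ...
F(35) = 9227465

F(35) = 9227465


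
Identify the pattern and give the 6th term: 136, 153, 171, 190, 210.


Pattern: triangular numbers: n(n+1)/2
Terms: 136, 153, 171, 190, 210
Next term = 231

Next term = 231


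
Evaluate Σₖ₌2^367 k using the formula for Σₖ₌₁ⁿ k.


Σₖ₌2^367 k = Σₖ₌₁^367 k − Σₖ₌₁^1 k
= 367·368/2 − 1·2/2
= 67528 − 1 = 67527

Σk = 67527


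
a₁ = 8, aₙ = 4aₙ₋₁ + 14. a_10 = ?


Computing step by step:
a_1 = 8
a_2 = 46
a_3 = 198
a_4 = 806
a_5 = 3238
a_6 = 12966
a_7 = 51878
a_8 = 207526
a_9 = 830118
a_10 = 3320486


a_10 = 3320486


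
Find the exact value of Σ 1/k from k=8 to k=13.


Σₖ₌8^13 1/k = 1/8 + 1/9 + 1/10 + 1/11 + 1/12 + 1/13
= 30233/51480
≈ 0.5873

Sum = 30233/51480 ≈ 0.5873


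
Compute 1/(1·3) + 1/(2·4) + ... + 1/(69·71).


1/(k(k+2)) = (1/2)·(1/k - 1/(k+2)) (partial fractions)
Telescoping: Σ = (1/2)·(1 + 1/2 - 1/70 - 1/71) = 3657/4970

Sum = 3657/4970


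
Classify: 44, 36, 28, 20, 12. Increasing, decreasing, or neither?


Differences: -8, -8, -8, -8
All differences < 0 → strictly DECREASING

Monotonically decreasing


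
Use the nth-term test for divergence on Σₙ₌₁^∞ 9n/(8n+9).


lim(n→∞) 9n/(8n+9) = 9/8 = 9/8  (divide numerator and denominator by n)
lim aₙ = 9/8 ≠ 0 → series DIVERGES

Diverges (lim aₙ = 9/8 ≠ 0)


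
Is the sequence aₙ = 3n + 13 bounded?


aₙ = 3n + 13 → as n→∞, aₙ→∞
No finite upper bound exists
The sequence is UNBOUNDED

Unbounded (aₙ → ∞ as n → ∞)


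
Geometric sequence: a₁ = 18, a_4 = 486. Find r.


r^(n-1) = aₙ/a₁
r^3 = 486/18 = 27
r = 27^(1/3)
= 3

r = 3


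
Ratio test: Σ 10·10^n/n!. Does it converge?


aₙ = 10·10^n/n!
a_{n+1}/aₙ = 10^(n+1)/(n+1)! × n!/10^n  (constant 10 cancels)
= 10/(n+1)
L = lim(n→∞) 10/(n+1) = 0
L < 1 → series CONVERGES

Converges (ratio test: L = 0 < 1)


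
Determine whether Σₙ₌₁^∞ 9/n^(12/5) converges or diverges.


p-series test: Σ c/n^p converges if p > 1, diverges if p ≤ 1 (constant c > 0 doesn't affect convergence).
p = 12/5
12/5 > 1 → CONVERGES

Converges (p = 12/5 > 1)


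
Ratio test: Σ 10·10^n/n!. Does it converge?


aₙ = 10·10^n/n!
a_{n+1}/aₙ = 10^(n+1)/(n+1)! × n!/10^n  (constant 10 cancels)
= 10/(n+1)
L = lim(n→∞) 10/(n+1) = 0
L < 1 → series CONVERGES

Converges (ratio test: L = 0 < 1)


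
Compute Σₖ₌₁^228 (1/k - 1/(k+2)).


Telescoping with gap 2: two head and two tail terms survive.
= (1 + 1/2) - (1/229 + 1/230)
= 3/2 - 1/229 - 1/230 = 39273/26335

Sum = 39273/26335


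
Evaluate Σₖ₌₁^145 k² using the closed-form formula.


n = 145
n(n+1)(2n+1)/6 = 145×146×291/6
= 6160470/6 = 1026745

Σk² = 1026745


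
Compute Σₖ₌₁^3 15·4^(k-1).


Sₙ = 15×(4^3 - 1)/(4 - 1)
= 15×(64 - 1)/3
= 15×63/3
= 315

S_3 = 315


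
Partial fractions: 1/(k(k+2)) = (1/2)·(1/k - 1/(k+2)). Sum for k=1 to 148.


1/(k(k+2)) = (1/2)·(1/k - 1/(k+2)) (partial fractions)
Telescoping: Σ = (1/2)·(1 + 1/2 - 1/149 - 1/150) = 16613/22350

Sum = 16613/22350


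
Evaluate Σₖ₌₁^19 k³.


n(n+1)/2 = 19×20/2 = 190
Σk³ = 190² = 36100

Σk³ = 36100


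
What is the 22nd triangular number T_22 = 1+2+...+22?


n(n+1)/2 = 22×23/2 = 506/2 = 253

Σk = 253


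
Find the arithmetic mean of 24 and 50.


AM = (24 + 50)/2 = 74/2 = 37

AM = 37


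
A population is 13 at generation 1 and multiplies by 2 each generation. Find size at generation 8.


aₙ = a₁·r^(n-1)
= 13×2^7
= 13×128
= 1664

a_8 = 1664


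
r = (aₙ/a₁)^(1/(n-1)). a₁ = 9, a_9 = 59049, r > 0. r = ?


r^(n-1) = aₙ/a₁
r^8 = 59049/9 = 6561
r = 6561^(1/8)
= ±3; taking r > 0 gives r = 3

r = 3


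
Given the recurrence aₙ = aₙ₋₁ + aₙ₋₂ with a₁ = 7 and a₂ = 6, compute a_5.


Computing iteratively: 7, 6, 13, 19, 32
a_5 = 32

a_5 = 32


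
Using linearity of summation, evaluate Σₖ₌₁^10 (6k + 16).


Σ(6k+16) = 6·Σk + 16·n
= 6·55 + 16·10
= 330 + 160 = 490

Σ = 490


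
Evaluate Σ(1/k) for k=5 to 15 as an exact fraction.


Σₖ₌5^15 1/k = 1/5 + 1/6 + 1/7 + ... + 1/15
= 445007/360360
≈ 1.2349

Sum = 445007/360360 ≈ 1.2349


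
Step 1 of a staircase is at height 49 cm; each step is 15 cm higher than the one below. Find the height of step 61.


aₙ = a₁ + (n-1)d
= 49 + (61-1)×15
= 49 + 900
= 949

a_61 = 949


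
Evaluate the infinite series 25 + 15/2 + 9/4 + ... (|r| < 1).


S∞ = a₁/(1-r) = 25/(1 - 3/10)
= 25/(7/10)
= 250/7

S∞ = 250/7


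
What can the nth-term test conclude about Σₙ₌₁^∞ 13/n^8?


lim(n→∞) 13/n^8 = 0
lim aₙ = 0 → nth-term test is INCONCLUSIVE
(Need other tests; this is actually a convergent p-series with p=8 > 1)

Inconclusive (lim aₙ = 0; need another test)


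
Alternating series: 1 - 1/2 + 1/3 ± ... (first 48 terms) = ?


S = 1 - 1/2 + 1/3 - 1/4 + 1/5 - 1/6 + 1/7 - 1/8 ± ...
= 0.6828
(Full series converges to +ln(2) ≈ +0.6931)

S_48 = 0.6828


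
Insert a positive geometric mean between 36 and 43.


GM = √(36×43) = √1548 = 39.3446

GM = 39.3446


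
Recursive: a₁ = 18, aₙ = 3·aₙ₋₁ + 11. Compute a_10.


Computing step by step:
a_1 = 18
a_2 = 65
a_3 = 206
a_4 = 629
a_5 = 1898
a_6 = 5705
a_7 = 17126
a_8 = 51389
a_9 = 154178
a_10 = 462545


a_10 = 462545


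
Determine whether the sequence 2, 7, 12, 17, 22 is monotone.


Differences: 5, 5, 5, 5
All differences > 0 → strictly INCREASING

Monotonically increasing


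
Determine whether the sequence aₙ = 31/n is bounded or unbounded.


a₁ = 31, a₂ = 31/2, a₃ = 31/3, ...
0 < aₙ ≤ 31 for all n ≥ 1
Lower bound: 0, Upper bound: 31
The sequence IS bounded

Bounded (0 < aₙ ≤ 31)


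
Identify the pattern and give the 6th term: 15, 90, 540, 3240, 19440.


Pattern: geometric (r=6)
Terms: 15, 90, 540, 3240, 19440
Next term = 116640

Next term = 116640


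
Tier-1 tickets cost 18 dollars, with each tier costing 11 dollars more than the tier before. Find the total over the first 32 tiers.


aₙ = 18 + (32-1)×11 = 359
Sₙ = n(a₁+aₙ)/2 = 32×(18+359)/2
= 32×377/2 = 6032

S_32 = 6032


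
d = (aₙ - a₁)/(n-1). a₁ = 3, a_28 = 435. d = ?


d = (aₙ - a₁)/(n-1)
= (435 - 3)/(28-1)
= 432/27 = 16

d = 16


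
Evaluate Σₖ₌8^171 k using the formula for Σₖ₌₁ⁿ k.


Σₖ₌8^171 k = Σₖ₌₁^171 k − Σₖ₌₁^7 k
= 171·172/2 − 7·8/2
= 14706 − 28 = 14678

Σk = 14678


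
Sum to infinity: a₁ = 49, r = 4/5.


S∞ = a₁/(1-r) = 49/(1 - 4/5)
= 49/(1/5)
= 245

S∞ = 245


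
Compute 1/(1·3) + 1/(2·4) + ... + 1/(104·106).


1/(k(k+2)) = (1/2)·(1/k - 1/(k+2)) (partial fractions)
Telescoping: Σ = (1/2)·(1 + 1/2 - 1/105 - 1/106) = 4121/5565

Sum = 4121/5565


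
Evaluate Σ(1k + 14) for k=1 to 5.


Σ(1k+14) = 1·Σk + 14·n
= 1·15 + 14·5
= 15 + 70 = 85

Σ = 85


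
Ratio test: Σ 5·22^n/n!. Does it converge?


aₙ = 5·22^n/n!
a_{n+1}/aₙ = 22^(n+1)/(n+1)! × n!/22^n  (constant 5 cancels)
= 22/(n+1)
L = lim(n→∞) 22/(n+1) = 0
L < 1 → series CONVERGES

Converges (ratio test: L = 0 < 1)


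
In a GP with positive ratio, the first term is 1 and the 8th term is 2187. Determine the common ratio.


r^(n-1) = aₙ/a₁
r^7 = 2187/1 = 2187
r = 2187^(1/7)
= 3

r = 3


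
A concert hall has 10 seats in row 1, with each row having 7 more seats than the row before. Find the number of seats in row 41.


aₙ = a₁ + (n-1)d
= 10 + (41-1)×7
= 10 + 280
= 290

a_41 = 290


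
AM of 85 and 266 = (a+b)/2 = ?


AM = (85 + 266)/2 = 351/2 = 175.5

AM = 175.5


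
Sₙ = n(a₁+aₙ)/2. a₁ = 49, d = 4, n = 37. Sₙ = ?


aₙ = 49 + (37-1)×4 = 193
Sₙ = n(a₁+aₙ)/2 = 37×(49+193)/2
= 37×242/2 = 4477

S_37 = 4477


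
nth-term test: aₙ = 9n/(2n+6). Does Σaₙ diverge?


lim(n→∞) 9n/(2n+6) = 9/2 = 9/2  (divide numerator and denominator by n)
lim aₙ = 9/2 ≠ 0 → series DIVERGES

Diverges (lim aₙ = 9/2 ≠ 0)


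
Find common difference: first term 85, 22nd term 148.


d = (aₙ - a₁)/(n-1)
= (148 - 85)/(22-1)
= 63/21 = 3

d = 3


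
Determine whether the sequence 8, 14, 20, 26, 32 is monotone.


Differences: 6, 6, 6, 6
All differences > 0 → strictly INCREASING

Monotonically increasing


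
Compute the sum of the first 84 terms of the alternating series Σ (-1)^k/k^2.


S = -1 + 1/4 - 1/9 + 1/16 - 1/25 + 1/36 - 1/49 + 1/64 ± ...
= -0.8224
(Full series converges to -π²/12 ≈ -0.8225)

S_84 = -0.8224


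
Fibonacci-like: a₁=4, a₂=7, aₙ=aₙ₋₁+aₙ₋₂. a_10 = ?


Computing iteratively: 4, 7, 11, 18, 29, 47, 76, 123, 199, 322
a_10 = 322

a_10 = 322


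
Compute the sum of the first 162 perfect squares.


n = 162
n(n+1)(2n+1)/6 = 162×163×325/6
= 8581950/6 = 1430325

Σk² = 1430325


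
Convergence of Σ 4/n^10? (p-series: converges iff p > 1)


p-series test: Σ c/n^p converges if p > 1, diverges if p ≤ 1 (constant c > 0 doesn't affect convergence).
p = 10
10 > 1 → CONVERGES

Converges (p = 10 > 1)


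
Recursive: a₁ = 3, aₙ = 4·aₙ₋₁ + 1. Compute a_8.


Computing step by step:
a_1 = 3
a_2 = 13
a_3 = 53
a_4 = 213
a_5 = 853
a_6 = 3413
a_7 = 13653
a_8 = 54613


a_8 = 54613


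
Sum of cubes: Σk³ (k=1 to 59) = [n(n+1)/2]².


n(n+1)/2 = 59×60/2 = 1770
Σk³ = 1770² = 3132900

Σk³ = 3132900


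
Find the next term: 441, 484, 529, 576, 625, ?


Pattern: perfect squares: n²
Terms: 441, 484, 529, 576, 625
Next term = 676

Next term = 676


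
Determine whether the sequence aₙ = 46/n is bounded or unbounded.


a₁ = 46, a₂ = 46/2, a₃ = 46/3, ...
0 < aₙ ≤ 46 for all n ≥ 1
Lower bound: 0, Upper bound: 46
The sequence IS bounded

Bounded (0 < aₙ ≤ 46)


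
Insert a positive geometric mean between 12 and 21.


GM = √(12×21) = √252 = 15.8745

GM = 15.8745


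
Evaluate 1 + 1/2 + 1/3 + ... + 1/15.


H_15 = 1/1 + 1/2 + 1/3 + ... + 1/15
= 1195757/360360
≈ 3.3182

H_15 = 1195757/360360 ≈ 3.3182


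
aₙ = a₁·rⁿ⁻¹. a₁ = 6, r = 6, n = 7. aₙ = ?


aₙ = a₁·r^(n-1)
= 6×6^6
= 6×46656
= 279936

a_7 = 279936


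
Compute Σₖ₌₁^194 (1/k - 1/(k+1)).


Telescoping: adjacent terms cancel.
= 1/1 - 1/195
= 1 - 1/195 = 194/195

Sum = 194/195


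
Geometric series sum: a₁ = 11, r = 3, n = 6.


Sₙ = 11×(3^6 - 1)/(3 - 1)
= 11×(729 - 1)/2
= 11×728/2
= 4004

S_6 = 4004


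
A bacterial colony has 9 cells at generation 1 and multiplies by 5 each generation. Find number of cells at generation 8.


aₙ = a₁·r^(n-1)
= 9×5^7
= 9×78125
= 703125

a_8 = 703125


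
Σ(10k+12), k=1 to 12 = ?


Σ(10k+12) = 10·Σk + 12·n
= 10·78 + 12·12
= 780 + 144 = 924

Σ = 924


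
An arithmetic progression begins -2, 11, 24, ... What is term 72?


aₙ = a₁ + (n-1)d
= -2 + (72-1)×13
= -2 + 923
= 921

a_72 = 921


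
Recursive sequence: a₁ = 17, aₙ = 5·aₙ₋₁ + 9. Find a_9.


Computing step by step:
a_1 = 17
a_2 = 94
a_3 = 479
a_4 = 2404
a_5 = 12029
a_6 = 60154
a_7 = 300779
a_8 = 1503904
a_9 = 7519529


a_9 = 7519529


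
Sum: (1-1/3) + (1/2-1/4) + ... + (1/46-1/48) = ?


Telescoping with gap 2: two head and two tail terms survive.
= (1 + 1/2) - (1/47 + 1/48)
= 3/2 - 1/47 - 1/48 = 3289/2256

Sum = 3289/2256


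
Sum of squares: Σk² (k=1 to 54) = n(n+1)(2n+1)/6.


n = 54
n(n+1)(2n+1)/6 = 54×55×109/6
= 323730/6 = 53955

Σk² = 53955


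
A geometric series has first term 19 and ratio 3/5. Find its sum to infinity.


S∞ = a₁/(1-r) = 19/(1 - 3/5)
= 19/(2/5)
= 95/2

S∞ = 95/2


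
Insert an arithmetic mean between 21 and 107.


AM = (21 + 107)/2 = 128/2 = 64

AM = 64


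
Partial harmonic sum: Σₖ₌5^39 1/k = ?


Σₖ₌5^39 1/k = 1/5 + 1/6 + 1/7 + ... + 1/39
= 1054116518590033/485721041551200
≈ 2.1702

Sum = 1054116518590033/485721041551200 ≈ 2.1702


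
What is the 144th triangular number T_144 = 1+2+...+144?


n(n+1)/2 = 144×145/2 = 20880/2 = 10440

Σk = 10440


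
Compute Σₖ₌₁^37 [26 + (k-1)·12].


aₙ = 26 + (37-1)×12 = 458
Sₙ = n(a₁+aₙ)/2 = 37×(26+458)/2
= 37×484/2 = 8954

S_37 = 8954


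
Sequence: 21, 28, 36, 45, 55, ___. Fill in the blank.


Pattern: triangular numbers: n(n+1)/2
Terms: 21, 28, 36, 45, 55
Next term = 66

Next term = 66


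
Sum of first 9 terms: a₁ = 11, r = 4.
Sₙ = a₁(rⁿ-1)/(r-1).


Sₙ = 11×(4^9 - 1)/(4 - 1)
= 11×(262144 - 1)/3
= 11×262143/3
= 961191

S_9 = 961191


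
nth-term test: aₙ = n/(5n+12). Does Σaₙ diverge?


lim(n→∞) n/(5n+12) = 1/5 = 1/5  (divide numerator and denominator by n)
lim aₙ = 1/5 ≠ 0 → series DIVERGES

Diverges (lim aₙ = 1/5 ≠ 0)


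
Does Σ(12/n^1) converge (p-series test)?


p-series test: Σ c/n^p converges if p > 1, diverges if p ≤ 1 (constant c > 0 doesn't affect convergence).
p = 1
1 ≤ 1 → DIVERGES

Diverges (p = 1 ≤ 1)


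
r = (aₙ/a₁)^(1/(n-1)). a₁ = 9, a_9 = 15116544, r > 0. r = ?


r^(n-1) = aₙ/a₁
r^8 = 15116544/9 = 1679616
r = 1679616^(1/8)
= ±6; taking r > 0 gives r = 6

r = 6


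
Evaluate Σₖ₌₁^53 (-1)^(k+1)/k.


S = 1 - 1/2 + 1/3 - 1/4 + 1/5 - 1/6 + 1/7 - 1/8 ± ...
= 0.7025
(Full series converges to +ln(2) ≈ +0.6931)

S_53 = 0.7025


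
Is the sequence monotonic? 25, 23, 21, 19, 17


Differences: -2, -2, -2, -2
All differences < 0 → strictly DECREASING

Monotonically decreasing


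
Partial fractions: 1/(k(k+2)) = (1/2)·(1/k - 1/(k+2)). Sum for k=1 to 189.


1/(k(k+2)) = (1/2)·(1/k - 1/(k+2)) (partial fractions)
Telescoping: Σ = (1/2)·(1 + 1/2 - 1/190 - 1/191) = 27027/36290

Sum = 27027/36290


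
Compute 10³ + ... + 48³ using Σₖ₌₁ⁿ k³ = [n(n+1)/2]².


Σₖ₌10^48 k³ = [48·49/2]² − [9·10/2]²
= 1382976 − 2025 = 1380951

Σk³ = 1380951


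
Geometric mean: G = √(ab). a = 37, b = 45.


GM = √(37×45) = √1665 = 40.8044

GM = 40.8044


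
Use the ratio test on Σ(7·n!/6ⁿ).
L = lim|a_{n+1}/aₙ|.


aₙ = 7·n!/6^n
a_{n+1}/aₙ = (n+1)!/6^(n+1) × 6^n/n!  (constant 7 cancels)
= (n+1)/6
L = lim(n→∞) (n+1)/6 = ∞
L > 1 → series DIVERGES

Diverges (ratio test: L = ∞ > 1)


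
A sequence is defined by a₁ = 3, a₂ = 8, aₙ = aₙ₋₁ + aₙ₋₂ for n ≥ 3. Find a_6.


Computing iteratively: 3, 8, 11, 19, 30, 49
a_6 = 49

a_6 = 49


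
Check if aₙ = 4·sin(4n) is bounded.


For all n, -1 ≤ sin(4n) ≤ 1, so -4 ≤ 4·sin(4n) ≤ 4
Lower bound: -4, Upper bound: 4
The sequence IS bounded

Bounded (-4 ≤ aₙ ≤ 4)


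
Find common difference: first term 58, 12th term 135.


d = (aₙ - a₁)/(n-1)
= (135 - 58)/(12-1)
= 77/11 = 7

d = 7


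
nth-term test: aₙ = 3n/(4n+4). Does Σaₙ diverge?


lim(n→∞) 3n/(4n+4) = 3/4 = 3/4  (divide numerator and denominator by n)
lim aₙ = 3/4 ≠ 0 → series DIVERGES

Diverges (lim aₙ = 3/4 ≠ 0)


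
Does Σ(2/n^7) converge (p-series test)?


p-series test: Σ c/n^p converges if p > 1, diverges if p ≤ 1 (constant c > 0 doesn't affect convergence).
p = 7
7 > 1 → CONVERGES

Converges (p = 7 > 1)


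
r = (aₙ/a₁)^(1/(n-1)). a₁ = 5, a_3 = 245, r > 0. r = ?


r^(n-1) = aₙ/a₁
r^2 = 245/5 = 49
r = 49^(1/2)
= ±7; taking r > 0 gives r = 7

r = 7


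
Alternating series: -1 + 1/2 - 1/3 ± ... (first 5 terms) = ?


S = -1 + 1/2 - 1/3 + 1/4 - 1/5
= -0.7833
(Full series converges to -ln(2) ≈ -0.6931)

S_5 = -0.7833


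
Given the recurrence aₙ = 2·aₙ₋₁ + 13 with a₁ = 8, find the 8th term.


Computing step by step:
a_1 = 8
a_2 = 29
a_3 = 71
a_4 = 155
a_5 = 323
a_6 = 659
a_7 = 1331
a_8 = 2675


a_8 = 2675


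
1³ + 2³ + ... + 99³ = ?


n(n+1)/2 = 99×100/2 = 4950
Σk³ = 4950² = 24502500

Σk³ = 24502500


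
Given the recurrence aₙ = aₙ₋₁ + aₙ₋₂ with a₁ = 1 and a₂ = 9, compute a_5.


Computing iteratively: 1, 9, 10, 19, 29
a_5 = 29

a_5 = 29


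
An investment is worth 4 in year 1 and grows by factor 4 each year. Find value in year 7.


aₙ = a₁·r^(n-1)
= 4×4^6
= 4×4096
= 16384

a_7 = 16384


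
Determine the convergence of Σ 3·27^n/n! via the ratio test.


aₙ = 3·27^n/n!
a_{n+1}/aₙ = 27^(n+1)/(n+1)! × n!/27^n  (constant 3 cancels)
= 27/(n+1)
L = lim(n→∞) 27/(n+1) = 0
L < 1 → series CONVERGES

Converges (ratio test: L = 0 < 1)


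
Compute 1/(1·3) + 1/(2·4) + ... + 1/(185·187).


1/(k(k+2)) = (1/2)·(1/k - 1/(k+2)) (partial fractions)
Telescoping: Σ = (1/2)·(1 + 1/2 - 1/186 - 1/187) = 12950/17391

Sum = 12950/17391


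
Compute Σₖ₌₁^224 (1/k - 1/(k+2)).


Telescoping with gap 2: two head and two tail terms survive.
= (1 + 1/2) - (1/225 + 1/226)
= 3/2 - 1/225 - 1/226 = 37912/25425

Sum = 37912/25425


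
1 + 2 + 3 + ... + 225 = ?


n(n+1)/2 = 225×226/2 = 50850/2 = 25425

Σk = 25425


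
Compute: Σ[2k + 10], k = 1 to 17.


Σ(2k+10) = 2·Σk + 10·n
= 2·153 + 10·17
= 306 + 170 = 476

Σ = 476


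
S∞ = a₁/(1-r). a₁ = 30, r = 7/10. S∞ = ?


S∞ = a₁/(1-r) = 30/(1 - 7/10)
= 30/(3/10)
= 100

S∞ = 100


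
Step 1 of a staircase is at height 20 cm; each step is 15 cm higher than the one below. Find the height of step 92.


aₙ = a₁ + (n-1)d
= 20 + (92-1)×15
= 20 + 1365
= 1385

a_92 = 1385


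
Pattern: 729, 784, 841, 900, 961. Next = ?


Pattern: perfect squares: n²
Terms: 729, 784, 841, 900, 961
Next term = 1024

Next term = 1024


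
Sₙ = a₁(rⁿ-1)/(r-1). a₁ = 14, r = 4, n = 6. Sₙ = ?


Sₙ = 14×(4^6 - 1)/(4 - 1)
= 14×(4096 - 1)/3
= 14×4095/3
= 19110

S_6 = 19110


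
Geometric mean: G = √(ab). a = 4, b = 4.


GM = √(4×4) = √16 = 4

GM = 4


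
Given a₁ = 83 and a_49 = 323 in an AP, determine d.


d = (aₙ - a₁)/(n-1)
= (323 - 83)/(49-1)
= 240/48 = 5

d = 5


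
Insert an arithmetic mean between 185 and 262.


AM = (185 + 262)/2 = 447/2 = 223.5

AM = 223.5


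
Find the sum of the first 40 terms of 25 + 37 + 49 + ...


aₙ = 25 + (40-1)×12 = 493
Sₙ = n(a₁+aₙ)/2 = 40×(25+493)/2
= 40×518/2 = 10360

S_40 = 10360


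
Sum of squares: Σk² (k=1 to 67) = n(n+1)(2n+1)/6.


n = 67
n(n+1)(2n+1)/6 = 67×68×135/6
= 615060/6 = 102510

Σk² = 102510


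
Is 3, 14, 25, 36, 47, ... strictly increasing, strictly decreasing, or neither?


Differences: 11, 11, 11, 11
All differences > 0 → strictly INCREASING

Monotonically increasing


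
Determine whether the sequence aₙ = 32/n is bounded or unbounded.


a₁ = 32, a₂ = 32/2, a₃ = 32/3, ...
0 < aₙ ≤ 32 for all n ≥ 1
Lower bound: 0, Upper bound: 32
The sequence IS bounded

Bounded (0 < aₙ ≤ 32)


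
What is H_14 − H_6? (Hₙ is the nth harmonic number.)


Σₖ₌7^14 1/k = 1/7 + 1/8 + 1/9 + 1/10 + 1/11 + 1/12 + 1/13 + 1/14
= 288851/360360
≈ 0.8016

Sum = 288851/360360 ≈ 0.8016


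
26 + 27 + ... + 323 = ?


Σₖ₌26^323 k = Σₖ₌₁^323 k − Σₖ₌₁^25 k
= 323·324/2 − 25·26/2
= 52326 − 325 = 52001

Σk = 52001


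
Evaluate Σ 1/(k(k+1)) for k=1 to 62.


1/(k(k+1)) = 1/k - 1/(k+1) (partial fractions)
Telescoping: Σ = 1 - 1/63 = 62/63

Sum = 62/63


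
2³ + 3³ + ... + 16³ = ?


Σₖ₌2^16 k³ = [16·17/2]² − [1·2/2]²
= 18496 − 1 = 18495

Σk³ = 18495


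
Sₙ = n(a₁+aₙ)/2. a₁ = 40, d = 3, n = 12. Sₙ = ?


aₙ = 40 + (12-1)×3 = 73
Sₙ = n(a₁+aₙ)/2 = 12×(40+73)/2
= 12×113/2 = 678

S_12 = 678


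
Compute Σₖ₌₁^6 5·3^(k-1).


Sₙ = 5×(3^6 - 1)/(3 - 1)
= 5×(729 - 1)/2
= 5×728/2
= 1820

S_6 = 1820


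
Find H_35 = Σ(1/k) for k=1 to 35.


H_35 = 1/1 + 1/2 + 1/3 + ... + 1/35
= 54437269998109/13127595717600
≈ 4.1468

H_35 = 54437269998109/13127595717600 ≈ 4.1468


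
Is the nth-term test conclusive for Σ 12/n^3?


lim(n→∞) 12/n^3 = 0
lim aₙ = 0 → nth-term test is INCONCLUSIVE
(Need other tests; this is actually a convergent p-series with p=3 > 1)

Inconclusive (lim aₙ = 0; need another test)


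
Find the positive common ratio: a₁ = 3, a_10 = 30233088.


r^(n-1) = aₙ/a₁
r^9 = 30233088/3 = 10077696
r = 10077696^(1/9)
= 6

r = 6


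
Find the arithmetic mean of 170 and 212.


AM = (170 + 212)/2 = 382/2 = 191

AM = 191


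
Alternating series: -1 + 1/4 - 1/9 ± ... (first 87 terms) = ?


S = -1 + 1/4 - 1/9 + 1/16 - 1/25 + 1/36 - 1/49 + 1/64 ± ...
= -0.8225
(Full series converges to -π²/12 ≈ -0.8225)

S_87 = -0.8225


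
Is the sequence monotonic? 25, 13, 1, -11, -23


Differences: -12, -12, -12, -12
All differences < 0 → strictly DECREASING

Monotonically decreasing


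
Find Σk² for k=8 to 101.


Σₖ₌8^101 k² = Σₖ₌₁^101 k² − Σₖ₌₁^7 k²
= 101·102·203/6 − 7·8·15/6
= 348551 − 140 = 348411

Σk² = 348411


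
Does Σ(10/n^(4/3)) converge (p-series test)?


p-series test: Σ c/n^p converges if p > 1, diverges if p ≤ 1 (constant c > 0 doesn't affect convergence).
p = 4/3
4/3 > 1 → CONVERGES

Converges (p = 4/3 > 1)


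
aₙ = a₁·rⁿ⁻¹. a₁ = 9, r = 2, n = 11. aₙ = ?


aₙ = a₁·r^(n-1)
= 9×2^10
= 9×1024
= 9216

a_11 = 9216


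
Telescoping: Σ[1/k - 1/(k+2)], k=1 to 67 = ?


Telescoping with gap 2: two head and two tail terms survive.
= (1 + 1/2) - (1/68 + 1/69)
= 3/2 - 1/68 - 1/69 = 6901/4692

Sum = 6901/4692


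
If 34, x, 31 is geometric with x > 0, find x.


GM = √(34×31) = √1054 = 32.4654

GM = 32.4654


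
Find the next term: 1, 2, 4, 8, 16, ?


Pattern: powers of 2: 2ⁿ
Terms: 1, 2, 4, 8, 16
Next term = 32

Next term = 32


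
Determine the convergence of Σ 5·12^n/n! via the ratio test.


aₙ = 5·12^n/n!
a_{n+1}/aₙ = 12^(n+1)/(n+1)! × n!/12^n  (constant 5 cancels)
= 12/(n+1)
L = lim(n→∞) 12/(n+1) = 0
L < 1 → series CONVERGES

Converges (ratio test: L = 0 < 1)


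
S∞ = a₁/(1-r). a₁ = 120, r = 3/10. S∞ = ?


S∞ = a₁/(1-r) = 120/(1 - 3/10)
= 120/(7/10)
= 1200/7

S∞ = 1200/7


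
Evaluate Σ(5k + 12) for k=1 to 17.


Σ(5k+12) = 5·Σk + 12·n
= 5·153 + 12·17
= 765 + 204 = 969

Σ = 969


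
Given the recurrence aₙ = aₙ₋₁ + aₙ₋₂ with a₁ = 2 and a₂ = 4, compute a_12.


Computing iteratively: 2, 4, 6, 10, 16, 26, 42, 68, 110, 178, 288, 466
a_12 = 466

a_12 = 466


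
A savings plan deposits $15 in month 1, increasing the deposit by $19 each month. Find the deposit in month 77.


aₙ = a₁ + (n-1)d
= 15 + (77-1)×19
= 15 + 1444
= 1459

a_77 = 1459


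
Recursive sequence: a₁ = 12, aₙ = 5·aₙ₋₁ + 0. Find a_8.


Computing step by step:
a_1 = 12
a_2 = 60
a_3 = 300
a_4 = 1500
a_5 = 7500
a_6 = 37500
a_7 = 187500
a_8 = 937500


a_8 = 937500


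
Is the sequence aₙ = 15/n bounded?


a₁ = 15, a₂ = 15/2, a₃ = 15/3, ...
0 < aₙ ≤ 15 for all n ≥ 1
Lower bound: 0, Upper bound: 15
The sequence IS bounded

Bounded (0 < aₙ ≤ 15)


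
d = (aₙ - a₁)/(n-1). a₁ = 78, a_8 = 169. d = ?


d = (aₙ - a₁)/(n-1)
= (169 - 78)/(8-1)
= 91/7 = 13

d = 13


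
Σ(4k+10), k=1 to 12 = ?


Σ(4k+10) = 4·Σk + 10·n
= 4·78 + 10·12
= 312 + 120 = 432

Σ = 432


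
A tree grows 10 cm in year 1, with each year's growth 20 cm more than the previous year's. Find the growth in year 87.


aₙ = a₁ + (n-1)d
= 10 + (87-1)×20
= 10 + 1720
= 1730

a_87 = 1730


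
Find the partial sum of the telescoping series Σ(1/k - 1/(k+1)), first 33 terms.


Telescoping: adjacent terms cancel.
= 1/1 - 1/34
= 1 - 1/34 = 33/34

Sum = 33/34


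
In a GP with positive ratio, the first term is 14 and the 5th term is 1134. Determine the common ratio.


r^(n-1) = aₙ/a₁
r^4 = 1134/14 = 81
r = 81^(1/4)
= ±3; taking r > 0 gives r = 3

r = 3


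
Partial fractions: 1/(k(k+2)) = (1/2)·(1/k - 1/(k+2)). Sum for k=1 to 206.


1/(k(k+2)) = (1/2)·(1/k - 1/(k+2)) (partial fractions)
Telescoping: Σ = (1/2)·(1 + 1/2 - 1/207 - 1/208) = 64169/86112

Sum = 64169/86112


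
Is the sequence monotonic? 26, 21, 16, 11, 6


Differences: -5, -5, -5, -5
All differences < 0 → strictly DECREASING

Monotonically decreasing


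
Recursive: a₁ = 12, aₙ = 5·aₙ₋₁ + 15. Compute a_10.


Computing step by step:
a_1 = 12
a_2 = 75
a_3 = 390
a_4 = 1965
a_5 = 9840
a_6 = 49215
a_7 = 246090
a_8 = 1230465
a_9 = 6152340
a_10 = 30761715


a_10 = 30761715


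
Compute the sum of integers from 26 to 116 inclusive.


Σₖ₌26^116 k = Σₖ₌₁^116 k − Σₖ₌₁^25 k
= 116·117/2 − 25·26/2
= 6786 − 325 = 6461

Σk = 6461


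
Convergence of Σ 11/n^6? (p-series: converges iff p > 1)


p-series test: Σ c/n^p converges if p > 1, diverges if p ≤ 1 (constant c > 0 doesn't affect convergence).
p = 6
6 > 1 → CONVERGES

Converges (p = 6 > 1)


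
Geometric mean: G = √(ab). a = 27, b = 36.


GM = √(27×36) = √972 = 31.1769

GM = 31.1769


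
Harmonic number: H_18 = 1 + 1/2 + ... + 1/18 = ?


H_18 = 1/1 + 1/2 + 1/3 + ... + 1/18
= 14274301/4084080
≈ 3.4951

H_18 = 14274301/4084080 ≈ 3.4951


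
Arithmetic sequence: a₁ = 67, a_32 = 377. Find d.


d = (aₙ - a₁)/(n-1)
= (377 - 67)/(32-1)
= 310/31 = 10

d = 10


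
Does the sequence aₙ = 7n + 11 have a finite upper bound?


aₙ = 7n + 11 → as n→∞, aₙ→∞
No finite upper bound exists
The sequence is UNBOUNDED

Unbounded (aₙ → ∞ as n → ∞)


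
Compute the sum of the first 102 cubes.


n(n+1)/2 = 102×103/2 = 5253
Σk³ = 5253² = 27594009

Σk³ = 27594009


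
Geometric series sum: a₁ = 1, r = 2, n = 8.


Sₙ = 1×(2^8 - 1)/(2 - 1)
= 1×(256 - 1)/1
= 1×255/1
= 255

S_8 = 255


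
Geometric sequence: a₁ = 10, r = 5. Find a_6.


aₙ = a₁·r^(n-1)
= 10×5^5
= 10×3125
= 31250

a_6 = 31250


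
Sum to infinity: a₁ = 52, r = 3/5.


S∞ = a₁/(1-r) = 52/(1 - 3/5)
= 52/(2/5)
= 130

S∞ = 130


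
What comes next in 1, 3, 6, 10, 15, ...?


Pattern: triangular numbers: n(n+1)/2
Terms: 1, 3, 6, 10, 15
Next term = 21

Next term = 21


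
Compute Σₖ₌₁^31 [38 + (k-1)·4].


aₙ = 38 + (31-1)×4 = 158
Sₙ = n(a₁+aₙ)/2 = 31×(38+158)/2
= 31×196/2 = 3038

S_31 = 3038


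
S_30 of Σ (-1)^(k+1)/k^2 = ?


S = 1 - 1/4 + 1/9 - 1/16 + 1/25 - 1/36 + 1/49 - 1/64 ± ...
= 0.8219
(Full series converges to +π²/12 ≈ +0.8225)

S_30 = 0.8219


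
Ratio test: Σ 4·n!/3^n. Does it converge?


aₙ = 4·n!/3^n
a_{n+1}/aₙ = (n+1)!/3^(n+1) × 3^n/n!  (constant 4 cancels)
= (n+1)/3
L = lim(n→∞) (n+1)/3 = ∞
L > 1 → series DIVERGES

Diverges (ratio test: L = ∞ > 1)


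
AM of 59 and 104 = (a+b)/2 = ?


AM = (59 + 104)/2 = 163/2 = 81.5

AM = 81.5


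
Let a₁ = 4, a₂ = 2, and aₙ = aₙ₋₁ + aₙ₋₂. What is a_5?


Computing iteratively: 4, 2, 6, 8, 14
a_5 = 14

a_5 = 14


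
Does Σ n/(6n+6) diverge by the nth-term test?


lim(n→∞) n/(6n+6) = 1/6 = 1/6  (divide numerator and denominator by n)
lim aₙ = 1/6 ≠ 0 → series DIVERGES

Diverges (lim aₙ = 1/6 ≠ 0)


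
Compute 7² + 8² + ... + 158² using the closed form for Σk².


Σₖ₌7^158 k² = Σₖ₌₁^158 k² − Σₖ₌₁^6 k²
= 158·159·317/6 − 6·7·13/6
= 1327279 − 91 = 1327188

Σk² = 1327188


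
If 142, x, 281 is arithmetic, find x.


AM = (142 + 281)/2 = 423/2 = 211.5

AM = 211.5


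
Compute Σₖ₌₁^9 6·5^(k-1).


Sₙ = 6×(5^9 - 1)/(5 - 1)
= 6×(1953125 - 1)/4
= 6×1953124/4
= 2929686

S_9 = 2929686


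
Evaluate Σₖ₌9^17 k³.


Σₖ₌9^17 k³ = [17·18/2]² − [8·9/2]²
= 23409 − 1296 = 22113

Σk³ = 22113


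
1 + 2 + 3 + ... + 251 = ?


n(n+1)/2 = 251×252/2 = 63252/2 = 31626

Σk = 31626


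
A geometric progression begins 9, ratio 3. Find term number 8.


aₙ = a₁·r^(n-1)
= 9×3^7
= 9×2187
= 19683

a_8 = 19683


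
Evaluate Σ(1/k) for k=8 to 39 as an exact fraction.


Σₖ₌8^39 1/k = 1/8 + 1/9 + 1/10 + ... + 1/39
= 115232869018999/69388720221600
≈ 1.6607

Sum = 115232869018999/69388720221600 ≈ 1.6607


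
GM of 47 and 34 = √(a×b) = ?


GM = √(47×34) = √1598 = 39.975

GM = 39.975


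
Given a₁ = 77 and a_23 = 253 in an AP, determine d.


d = (aₙ - a₁)/(n-1)
= (253 - 77)/(23-1)
= 176/22 = 8

d = 8


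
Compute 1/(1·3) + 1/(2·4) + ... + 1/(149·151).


1/(k(k+2)) = (1/2)·(1/k - 1/(k+2)) (partial fractions)
Telescoping: Σ = (1/2)·(1 + 1/2 - 1/150 - 1/151) = 16837/22650

Sum = 16837/22650


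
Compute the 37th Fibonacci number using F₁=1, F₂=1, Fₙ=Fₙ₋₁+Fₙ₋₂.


Fibonacci sequence: 1, 1, 2, 3, 5, 8, 13, 21, 34, 55, 89, ...
F(37) = 24157817

F(37) = 24157817


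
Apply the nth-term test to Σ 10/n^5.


lim(n→∞) 10/n^5 = 0
lim aₙ = 0 → nth-term test is INCONCLUSIVE
(Need other tests; this is actually a convergent p-series with p=5 > 1)

Inconclusive (lim aₙ = 0; need another test)
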